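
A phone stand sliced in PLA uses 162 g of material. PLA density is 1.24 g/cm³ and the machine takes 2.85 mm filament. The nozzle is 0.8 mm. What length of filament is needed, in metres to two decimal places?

20.48 m

Volume = 162 g / 1.24 g·cm⁻³ = 130.6452 cm³ = 130645.2 mm³.
A = π r² = π × 1.425² = 6.3794 mm².
Length = 130645.2 / 6.3794 = 20479.23 mm = 20.48 m.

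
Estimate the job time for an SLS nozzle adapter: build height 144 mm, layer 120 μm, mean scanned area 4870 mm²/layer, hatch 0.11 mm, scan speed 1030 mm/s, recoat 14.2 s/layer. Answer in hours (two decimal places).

Layers = ⌈144/0.12⌉ = 1200.
Hatch length per layer = 4870 / 0.11 = 44272.7 mm.
Scan time per layer = 44272.7 / 1030, so 42.9832 s.
Per-layer time = 42.9832 + 14.2, so 57.1832 s.
Total: 1200 × 57.1832 s = 68619.84 s → 19.06 hours.

19.06 hours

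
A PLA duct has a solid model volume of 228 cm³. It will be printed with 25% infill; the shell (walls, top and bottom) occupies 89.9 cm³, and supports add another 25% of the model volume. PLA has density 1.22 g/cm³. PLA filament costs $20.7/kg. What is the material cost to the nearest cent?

Interior volume = 228 − 89.9, so 138.1 cm³.
Deposited infill = 0.25 × 138.1, so 34.525 cm³.
Support: 0.25 × 228 → 57 cm³.
Deposited volume = 89.9 + 34.525 + 57, so 181.425 cm³.
Mass: 181.425 × 1.22 → 221.3385 g.
At $20.7/kg: 221.3385/1000 × 20.7 = $4.58.

$4.58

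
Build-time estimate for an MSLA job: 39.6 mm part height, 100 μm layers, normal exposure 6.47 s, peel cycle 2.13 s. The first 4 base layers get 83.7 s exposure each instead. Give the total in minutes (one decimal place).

61.9 minutes

Layer count = ceil(39.6 / 0.1) = 396.
Burn-in layers: 4 × (83.7 + 2.13) → 343.32 s.
Regular layers = 392 × (6.47 + 2.13) = 3371.2 s.
Sum: 343.32 + 3371.2 = 3714.52 s → 61.9 minutes.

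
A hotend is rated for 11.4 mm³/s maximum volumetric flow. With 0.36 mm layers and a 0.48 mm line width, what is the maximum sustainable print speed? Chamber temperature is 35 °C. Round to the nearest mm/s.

A: 0.36 × 0.48 → 0.1728 mm².
v_max = Q/A = 11.4/0.1728 = 65.97 mm/s → 66 mm/s.

66 mm/s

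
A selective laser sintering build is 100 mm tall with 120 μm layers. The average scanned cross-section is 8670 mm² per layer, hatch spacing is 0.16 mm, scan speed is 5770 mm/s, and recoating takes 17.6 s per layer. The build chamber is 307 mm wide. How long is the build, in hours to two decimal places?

Number of layers: 100 / 0.12 → 834 (rounded up).
Scan path per layer = 8670 / 0.16, so 54187.5 mm.
Per-layer scan time: 54187.5 / 5770 → 9.3912 s.
Layer cycle = 9.3912 + 17.6, so 26.9912 s.
834 layers × 26.9912 s/layer = 22510.6608 s, i.e. 6.25 hours.

6.25 hours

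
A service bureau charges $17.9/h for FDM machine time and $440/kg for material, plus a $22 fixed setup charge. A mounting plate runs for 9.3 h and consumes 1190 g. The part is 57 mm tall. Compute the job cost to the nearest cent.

$712.07

Time charge = 17.9 × 9.3 = $166.47.
Material charge: 440 × 1190/1000 → $523.60.
Total = 166.47 + 523.60 + 22 = $712.07.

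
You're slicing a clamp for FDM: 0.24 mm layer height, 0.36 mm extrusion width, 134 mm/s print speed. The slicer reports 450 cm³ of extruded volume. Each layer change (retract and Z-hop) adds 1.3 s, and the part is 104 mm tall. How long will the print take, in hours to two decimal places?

10.95 hours

Extrusion cross-section = 0.24 × 0.36 = 0.0864 mm².
Toolpath length = 450 cm³ / 0.0864 mm² = 450000 / 0.0864 = 5208333.3 mm.
Extrusion time: 5208333.3 / 134 → 38868.2 s.
Layers = ⌈104/0.24⌉ = 434.
Non-print overhead = 434 × 1.3, so 564.2 s.
Altogether 38868.2 + 564.2 = 39432.4 s, i.e. 10.95 hours.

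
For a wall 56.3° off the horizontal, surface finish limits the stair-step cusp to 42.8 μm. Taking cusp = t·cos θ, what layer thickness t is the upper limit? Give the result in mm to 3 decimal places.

0.077 mm

cos(56.3°) = 0.5548; t_max = 0.0428/0.5548 = 0.077 mm.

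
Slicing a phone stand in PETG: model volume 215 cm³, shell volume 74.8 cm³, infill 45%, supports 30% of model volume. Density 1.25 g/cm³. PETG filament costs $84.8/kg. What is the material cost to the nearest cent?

Volume inside the shell: 215 − 74.8 → 140.2 cm³.
Deposited infill = 0.45 × 140.2 = 63.09 cm³.
Support = 0.30 × 215 = 64.5 cm³.
Total extruded = 74.8 + 63.09 + 64.5 = 202.39 cm³.
Mass: 202.39 × 1.25 → 252.9875 g.
Cost = 252.9875 g / 1000 × $84.8/kg = $21.45.

$21.45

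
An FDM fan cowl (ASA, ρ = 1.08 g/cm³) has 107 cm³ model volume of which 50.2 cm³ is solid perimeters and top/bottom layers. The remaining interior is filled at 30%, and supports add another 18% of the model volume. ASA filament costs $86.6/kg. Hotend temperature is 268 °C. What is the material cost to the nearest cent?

$8.09

Infill region = 107 − 50.2, so 56.8 cm³.
Deposited infill: 0.30 × 56.8 → 17.04 cm³.
Support = 0.18 × 107 = 19.26 cm³.
Total printed volume = 50.2 + 17.04 + 19.26 = 86.5 cm³.
Mass: 86.5 × 1.08 → 93.42 g.
At $86.6/kg: 93.42/1000 × 86.6 = $8.09.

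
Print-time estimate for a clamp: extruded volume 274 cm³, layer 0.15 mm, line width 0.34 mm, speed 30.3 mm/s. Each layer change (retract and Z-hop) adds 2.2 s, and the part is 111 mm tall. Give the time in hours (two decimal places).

49.71 hours

Bead cross-section = 0.15 × 0.34, so 0.051 mm².
Total extruded path = 274000/0.051 = 5372549 mm.
Time extruding = 5372549 / 30.3 = 177311.8 s.
Number of layers: 111 / 0.15 → 740 (rounded up).
Non-print overhead = 740 × 2.2 = 1628 s.
Total = 177311.8 + 1628 = 178939.8 s = 49.71 hours.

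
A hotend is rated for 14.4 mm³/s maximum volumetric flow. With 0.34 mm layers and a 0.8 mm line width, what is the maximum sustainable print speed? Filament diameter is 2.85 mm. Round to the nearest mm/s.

Bead cross-section = 0.34 × 0.8 = 0.272 mm².
v_max = Q/A = 14.4/0.272 = 52.94 mm/s → 53 mm/s.

53 mm/s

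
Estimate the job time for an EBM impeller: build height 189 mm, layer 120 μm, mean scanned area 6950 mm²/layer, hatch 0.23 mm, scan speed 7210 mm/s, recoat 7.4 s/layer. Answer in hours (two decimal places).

5.07 hours

Number of layers: 189 / 0.12 → 1575 (rounded up).
Per-layer scan distance = 6950 / 0.23, so 30217.4 mm.
Scan time per layer = 30217.4 / 7210 = 4.191 s.
Layer cycle = 4.191 + 7.4, so 11.591 s.
1575 layers × 11.591 s/layer = 18255.825 s, i.e. 5.07 hours.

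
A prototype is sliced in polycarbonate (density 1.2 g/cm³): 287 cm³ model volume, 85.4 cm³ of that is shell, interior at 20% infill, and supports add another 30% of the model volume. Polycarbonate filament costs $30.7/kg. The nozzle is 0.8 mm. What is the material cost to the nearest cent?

Interior volume = 287 − 85.4, so 201.6 cm³.
Infill deposited = 0.20 × 201.6 = 40.32 cm³.
Support = 0.30 × 287, so 86.1 cm³.
Deposited volume = 85.4 + 40.32 + 86.1, so 211.82 cm³.
Mass = 211.82 × 1.2 = 254.184 g.
At $30.7/kg: 254.184/1000 × 30.7 = $7.80.

$7.80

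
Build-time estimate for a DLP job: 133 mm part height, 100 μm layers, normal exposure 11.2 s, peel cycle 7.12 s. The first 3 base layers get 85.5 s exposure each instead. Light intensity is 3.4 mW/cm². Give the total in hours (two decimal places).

Number of layers: 133 / 0.1 → 1330 (rounded up).
Burn-in layers: 3 × (85.5 + 7.12) → 277.86 s.
Remaining layers: 1327 × (11.2 + 7.12) → 24310.64 s.
Total = 277.86 + 24310.64 = 24588.5 s = 6.83 hours.

6.83 hours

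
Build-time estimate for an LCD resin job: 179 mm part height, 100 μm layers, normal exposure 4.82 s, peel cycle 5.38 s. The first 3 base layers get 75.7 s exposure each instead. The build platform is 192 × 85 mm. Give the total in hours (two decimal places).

5.13 hours

Number of layers: 179 / 0.1 → 1790 (rounded up).
Bottom layers: 3 × (75.7 + 5.38) → 243.24 s.
Regular layers = 1787 × (4.82 + 5.38), so 18227.4 s.
Total = 243.24 + 18227.4 = 18470.64 s = 5.13 hours.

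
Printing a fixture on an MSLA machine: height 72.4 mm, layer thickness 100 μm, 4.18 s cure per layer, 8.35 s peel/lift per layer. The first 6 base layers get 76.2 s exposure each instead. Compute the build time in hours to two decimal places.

2.64 hours

Layers = ⌈72.4/0.1⌉ = 724.
Base layers = 6 × (76.2 + 8.35) = 507.3 s.
Normal layers = 718 × (4.18 + 8.35), so 8996.54 s.
Sum: 507.3 + 8996.54 = 9503.84 s → 2.64 hours.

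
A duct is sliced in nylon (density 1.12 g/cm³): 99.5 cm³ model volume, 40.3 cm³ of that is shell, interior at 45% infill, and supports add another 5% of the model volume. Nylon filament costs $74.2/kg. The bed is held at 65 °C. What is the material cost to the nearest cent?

$5.98

Infill region = 99.5 − 40.3 = 59.2 cm³.
Infill deposited = 0.45 × 59.2, so 26.64 cm³.
Support = 0.05 × 99.5, so 4.975 cm³.
Total printed volume = 40.3 + 26.64 + 4.975 = 71.915 cm³.
Mass = 71.915 × 1.12 = 80.5448 g.
Cost = 80.5448 g / 1000 × $74.2/kg = $5.98.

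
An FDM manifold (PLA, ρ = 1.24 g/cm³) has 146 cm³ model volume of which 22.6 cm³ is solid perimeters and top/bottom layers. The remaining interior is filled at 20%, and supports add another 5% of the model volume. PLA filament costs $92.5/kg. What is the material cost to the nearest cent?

Infill region = 146 − 22.6, so 123.4 cm³.
Infill deposited = 0.20 × 123.4 = 24.68 cm³.
Support = 0.05 × 146, so 7.3 cm³.
Total printed volume = 22.6 + 24.68 + 7.3, so 54.58 cm³.
Mass = 54.58 × 1.24 = 67.6792 g.
At $92.5/kg: 67.6792/1000 × 92.5 = $6.26.

$6.26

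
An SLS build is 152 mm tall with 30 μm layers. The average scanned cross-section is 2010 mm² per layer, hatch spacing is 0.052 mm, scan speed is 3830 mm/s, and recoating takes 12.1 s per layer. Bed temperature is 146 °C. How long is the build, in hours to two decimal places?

Layers = ⌈152/0.03⌉ = 5067.
Scan path per layer = 2010 / 0.052, so 38653.8 mm.
Per-layer scan time = 38653.8 / 3830 = 10.0924 s.
Time per layer: 10.0924 + 12.1 → 22.1924 s.
Total: 5067 × 22.1924 s = 112448.8908 s → 31.24 hours.

31.24 hours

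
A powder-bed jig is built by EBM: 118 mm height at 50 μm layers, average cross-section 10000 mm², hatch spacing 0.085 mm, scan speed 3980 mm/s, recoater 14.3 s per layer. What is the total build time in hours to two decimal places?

Layer count = ceil(118 / 0.05) = 2360.
Scan path per layer = 10000 / 0.085, so 117647.1 mm.
Beam time per layer = 117647.1 / 3980 = 29.5596 s.
Layer cycle = 29.5596 + 14.3, so 43.8596 s.
Build time = 2360 × 43.8596 = 103508.656 s = 28.75 hours.

28.75 hours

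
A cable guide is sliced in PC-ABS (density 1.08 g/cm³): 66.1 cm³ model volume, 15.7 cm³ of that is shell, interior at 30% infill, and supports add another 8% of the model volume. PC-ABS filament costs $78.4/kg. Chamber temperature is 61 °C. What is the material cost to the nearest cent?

$3.06

Volume inside the shell = 66.1 − 15.7 = 50.4 cm³.
Deposited infill = 0.30 × 50.4, so 15.12 cm³.
Support = 0.08 × 66.1 = 5.288 cm³.
Total printed volume = 15.7 + 15.12 + 5.288 = 36.108 cm³.
Mass: 36.108 × 1.08 → 38.99664 g.
Cost = 38.99664 g / 1000 × $78.4/kg = $3.06.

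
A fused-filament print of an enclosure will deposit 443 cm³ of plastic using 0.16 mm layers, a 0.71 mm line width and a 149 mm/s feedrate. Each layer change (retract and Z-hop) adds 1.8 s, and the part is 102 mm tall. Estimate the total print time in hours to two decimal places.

Line area: 0.16 × 0.71 → 0.1136 mm².
Path length: 443000 mm³ / 0.1136 mm² → 3899647.9 mm.
Time extruding: 3899647.9 / 149 → 26172.1 s.
Number of layers: 102 / 0.16 → 638 (rounded up).
Z-hop total = 638 × 1.8, so 1148.4 s.
Total = 26172.1 + 1148.4 = 27320.5 s = 7.59 hours.

7.59 hours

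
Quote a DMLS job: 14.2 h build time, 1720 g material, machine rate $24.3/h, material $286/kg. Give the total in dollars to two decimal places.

$836.98

Machine-time cost = 24.3 × 14.2 = $345.06.
Feedstock cost: 286 × 1720/1000 → $491.92.
Total = 345.06 + 491.92 = $836.98.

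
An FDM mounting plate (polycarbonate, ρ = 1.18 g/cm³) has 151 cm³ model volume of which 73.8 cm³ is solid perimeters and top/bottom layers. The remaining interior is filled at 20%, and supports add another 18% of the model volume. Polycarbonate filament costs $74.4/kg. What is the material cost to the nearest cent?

$10.22

Interior volume = 151 − 73.8 = 77.2 cm³.
Infill deposited: 0.20 × 77.2 → 15.44 cm³.
Support: 0.18 × 151 → 27.18 cm³.
Total printed volume = 73.8 + 15.44 + 27.18, so 116.42 cm³.
Mass = 116.42 × 1.18, so 137.3756 g.
Cost = 137.3756 g / 1000 × $74.4/kg = $10.22.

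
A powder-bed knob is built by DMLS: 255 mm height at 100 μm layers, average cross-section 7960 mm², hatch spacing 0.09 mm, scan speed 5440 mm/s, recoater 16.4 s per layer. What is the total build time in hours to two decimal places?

Layer count = ceil(255 / 0.1) = 2550.
Hatch length per layer: 7960 / 0.09 → 88444.4 mm.
Laser time per layer: 88444.4 / 5440 → 16.2582 s.
Time per layer = 16.2582 + 16.4, so 32.6582 s.
Total: 2550 × 32.6582 s = 83278.41 s → 23.13 hours.

23.13 hours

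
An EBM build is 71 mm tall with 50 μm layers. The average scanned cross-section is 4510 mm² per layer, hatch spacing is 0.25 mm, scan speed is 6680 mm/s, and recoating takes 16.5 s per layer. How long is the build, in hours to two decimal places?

Layers = ⌈71/0.05⌉ = 1420.
Scan path per layer = 4510 / 0.25 = 18040 mm.
Per-layer scan time: 18040 / 6680 → 2.7006 s.
Layer cycle: 2.7006 + 16.5 → 19.2006 s.
Build time = 1420 × 19.2006 = 27264.852 s = 7.57 hours.

7.57 hours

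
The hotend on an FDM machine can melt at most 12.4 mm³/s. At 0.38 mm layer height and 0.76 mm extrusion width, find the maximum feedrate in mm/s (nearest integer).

Extrusion cross-section: 0.38 × 0.76 → 0.2888 mm².
Max speed = 12.4 / 0.2888 = 42.94 ≈ 43 mm/s.

43 mm/s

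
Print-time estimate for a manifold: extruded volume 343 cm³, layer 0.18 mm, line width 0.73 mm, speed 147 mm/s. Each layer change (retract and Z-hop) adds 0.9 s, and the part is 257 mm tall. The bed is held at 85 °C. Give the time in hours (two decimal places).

Bead cross-section = 0.18 × 0.73, so 0.1314 mm².
Total extruded path = 343000/0.1314 = 2610350.1 mm.
Print-move time = 2610350.1 / 147 = 17757.5 s.
Number of layers: 257 / 0.18 → 1428 (rounded up).
Layer-change overhead = 1428 × 0.9 = 1285.2 s.
Altogether 17757.5 + 1285.2 = 19042.7 s, i.e. 5.29 hours.

5.29 hours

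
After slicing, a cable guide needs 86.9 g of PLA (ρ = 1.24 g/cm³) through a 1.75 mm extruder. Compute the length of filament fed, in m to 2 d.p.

Volume = 86.9 g / 1.24 g·cm⁻³ = 70.0806 cm³ = 70080.6 mm³.
Filament cross-section = π × (1.75/2)² = 2.4053 mm².
Length = 70080.6 / 2.4053 = 29135.91 mm = 29.14 m.

29.14 m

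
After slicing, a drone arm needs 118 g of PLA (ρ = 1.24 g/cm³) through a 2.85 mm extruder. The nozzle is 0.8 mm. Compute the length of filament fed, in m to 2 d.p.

14.92 m

Volume = 118 g / 1.24 g·cm⁻³ = 95.1613 cm³ = 95161.3 mm³.
A = π r² = π × 1.425² = 6.3794 mm².
L = V/A = 95161.3/6.3794 = 14916.97 mm → 14.92 m.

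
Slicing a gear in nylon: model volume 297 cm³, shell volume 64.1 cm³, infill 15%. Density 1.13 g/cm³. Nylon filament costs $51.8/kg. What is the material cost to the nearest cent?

$5.80

Volume inside the shell: 297 − 64.1 → 232.9 cm³.
Infill deposited = 0.15 × 232.9, so 34.935 cm³.
Deposited volume = 64.1 + 34.935 = 99.035 cm³.
Mass: 99.035 × 1.13 → 111.90955 g.
At $51.8/kg: 111.90955/1000 × 51.8 = $5.80.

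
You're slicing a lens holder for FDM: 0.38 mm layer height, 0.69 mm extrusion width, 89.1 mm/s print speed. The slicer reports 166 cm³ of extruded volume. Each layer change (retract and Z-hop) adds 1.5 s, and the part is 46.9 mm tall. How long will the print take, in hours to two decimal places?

Line area = 0.38 × 0.69, so 0.2622 mm².
Total extruded path = 166000/0.2622 = 633104.5 mm.
Extrusion time = 633104.5 / 89.1 = 7105.5 s.
Layers = ⌈46.9/0.38⌉ = 124.
Non-print overhead = 124 × 1.5 = 186 s.
Altogether 7105.5 + 186 = 7291.5 s, i.e. 2.03 hours.

2.03 hours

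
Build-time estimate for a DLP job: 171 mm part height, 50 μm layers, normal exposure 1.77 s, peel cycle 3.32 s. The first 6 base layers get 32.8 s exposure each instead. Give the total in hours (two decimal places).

Layer count = ceil(171 / 0.05) = 3420.
Base layers = 6 × (32.8 + 3.32), so 216.72 s.
Regular layers = 3414 × (1.77 + 3.32) = 17377.26 s.
Sum: 216.72 + 17377.26 = 17593.98 s → 4.89 hours.

4.89 hours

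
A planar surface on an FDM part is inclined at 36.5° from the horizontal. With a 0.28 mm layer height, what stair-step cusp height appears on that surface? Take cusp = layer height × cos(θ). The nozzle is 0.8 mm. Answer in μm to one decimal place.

h_c = t·cos θ = 0.28 × 0.8039 = 0.225092 mm (225.1 μm).

225.1 μm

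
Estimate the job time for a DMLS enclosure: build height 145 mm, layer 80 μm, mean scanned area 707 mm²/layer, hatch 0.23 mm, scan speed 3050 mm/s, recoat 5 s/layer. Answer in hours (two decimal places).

3.03 hours

Layers = ⌈145/0.08⌉ = 1813.
Hatch length per layer = 707 / 0.23, so 3073.9 mm.
Per-layer scan time = 3073.9 / 3050, so 1.0078 s.
Layer cycle = 1.0078 + 5, so 6.0078 s.
1813 layers × 6.0078 s/layer = 10892.1414 s, i.e. 3.03 hours.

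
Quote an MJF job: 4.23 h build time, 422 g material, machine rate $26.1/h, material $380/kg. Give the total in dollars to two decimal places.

Machine cost: 26.1 × 4.23 → $110.403.
Material charge: 380 × 422/1000 → $160.36.
Job cost: 110.403 + 160.36 = 270.763 ≈ $270.76.

$270.76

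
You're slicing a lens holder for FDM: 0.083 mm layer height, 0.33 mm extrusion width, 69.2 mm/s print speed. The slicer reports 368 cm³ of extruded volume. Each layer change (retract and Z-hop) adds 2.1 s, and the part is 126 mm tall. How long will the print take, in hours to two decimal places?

Bead cross-section = 0.083 × 0.33 = 0.02739 mm².
Toolpath length = 368 cm³ / 0.02739 mm² = 368000 / 0.02739 = 13435560.4 mm.
Print-move time = 13435560.4 / 69.2 = 194155.5 s.
Layers = ⌈126/0.083⌉ = 1519.
Z-hop total: 1519 × 2.1 → 3189.9 s.
Total = 194155.5 + 3189.9 = 197345.4 s = 54.82 hours.

54.82 hours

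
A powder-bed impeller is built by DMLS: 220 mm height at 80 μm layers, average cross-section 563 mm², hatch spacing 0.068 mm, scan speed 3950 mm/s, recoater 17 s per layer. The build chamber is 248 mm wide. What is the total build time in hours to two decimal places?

14.59 hours

Layers = ⌈220/0.08⌉ = 2750.
Per-layer scan distance: 563 / 0.068 → 8279.4 mm.
Scan time per layer = 8279.4 / 3950 = 2.0961 s.
Time per layer: 2.0961 + 17 → 19.0961 s.
Build time = 2750 × 19.0961 = 52514.275 s = 14.59 hours.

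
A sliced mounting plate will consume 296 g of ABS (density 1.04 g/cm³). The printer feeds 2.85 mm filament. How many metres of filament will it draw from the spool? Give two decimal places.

Extruded volume: 296/1.04 = 284.6154 cm³ (284615.4 mm³).
Cross-section of 2.85 mm filament: π·(2.85/2)² = 6.3794 mm².
Length = 284615.4 / 6.3794 = 44614.76 mm = 44.61 m.

44.61 m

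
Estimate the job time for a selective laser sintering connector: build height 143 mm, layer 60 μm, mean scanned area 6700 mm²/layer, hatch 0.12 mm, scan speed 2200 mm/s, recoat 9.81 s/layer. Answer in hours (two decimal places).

Number of layers: 143 / 0.06 → 2384 (rounded up).
Per-layer scan distance = 6700 / 0.12, so 55833.3 mm.
Laser time per layer: 55833.3 / 2200 → 25.3788 s.
Time per layer = 25.3788 + 9.81, so 35.1888 s.
2384 layers × 35.1888 s/layer = 83890.0992 s, i.e. 23.30 hours.

23.30 hours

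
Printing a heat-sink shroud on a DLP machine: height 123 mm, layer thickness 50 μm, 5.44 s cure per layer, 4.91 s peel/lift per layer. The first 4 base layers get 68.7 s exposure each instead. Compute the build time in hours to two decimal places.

Layer count = ceil(123 / 0.05) = 2460.
Base layers = 4 × (68.7 + 4.91) = 294.44 s.
Normal layers: 2456 × (5.44 + 4.91) → 25419.6 s.
Total = 294.44 + 25419.6 = 25714.04 s = 7.14 hours.

7.14 hours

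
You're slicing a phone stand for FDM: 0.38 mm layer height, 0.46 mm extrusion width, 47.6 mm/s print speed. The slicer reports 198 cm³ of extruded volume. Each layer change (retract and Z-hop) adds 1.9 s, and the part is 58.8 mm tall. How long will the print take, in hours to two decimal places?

Bead cross-section = 0.38 × 0.46 = 0.1748 mm².
Path length: 198000 mm³ / 0.1748 mm² → 1132723.1 mm.
Print-move time = 1132723.1 / 47.6 = 23796.7 s.
Number of layers: 58.8 / 0.38 → 155 (rounded up).
Layer-change overhead = 155 × 1.9 = 294.5 s.
Total = 23796.7 + 294.5 = 24091.2 s = 6.69 hours.

6.69 hours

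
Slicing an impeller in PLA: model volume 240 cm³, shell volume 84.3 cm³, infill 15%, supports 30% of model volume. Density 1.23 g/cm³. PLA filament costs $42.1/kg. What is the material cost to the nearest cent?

$9.30

Infill region = 240 − 84.3, so 155.7 cm³.
Infill volume = 0.15 × 155.7 = 23.355 cm³.
Support = 0.30 × 240 = 72 cm³.
Total extruded: 84.3 + 23.355 + 72 → 179.655 cm³.
Mass: 179.655 × 1.23 → 220.97565 g.
At $42.1/kg: 220.97565/1000 × 42.1 = $9.30.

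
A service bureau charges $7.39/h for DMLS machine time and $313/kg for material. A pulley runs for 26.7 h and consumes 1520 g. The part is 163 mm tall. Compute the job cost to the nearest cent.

$673.07

Machine-time cost = 7.39 × 26.7 = $197.313.
Feedstock cost = 313 × 1520/1000, so $475.76.
Job cost: 197.313 + 475.76 = 673.073 ≈ $673.07.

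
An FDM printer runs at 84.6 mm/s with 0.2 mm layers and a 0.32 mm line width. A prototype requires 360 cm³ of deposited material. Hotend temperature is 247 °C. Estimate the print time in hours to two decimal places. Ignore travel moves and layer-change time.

Bead cross-section = 0.2 × 0.32, so 0.064 mm².
Total extruded path = 360000/0.064 = 5625000 mm.
Print-move time: 5625000 / 84.6 → 66489.4 s.
Converting: 66489.4 s = 18.47 hours.

18.47 hours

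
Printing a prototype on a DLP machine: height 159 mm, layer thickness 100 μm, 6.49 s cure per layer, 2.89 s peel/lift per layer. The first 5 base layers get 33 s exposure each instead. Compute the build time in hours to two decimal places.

4.18 hours

Layers = ⌈159/0.1⌉ = 1590.
Base layers = 5 × (33 + 2.89) = 179.45 s.
Remaining layers: 1585 × (6.49 + 2.89) → 14867.3 s.
Sum: 179.45 + 14867.3 = 15046.75 s → 4.18 hours.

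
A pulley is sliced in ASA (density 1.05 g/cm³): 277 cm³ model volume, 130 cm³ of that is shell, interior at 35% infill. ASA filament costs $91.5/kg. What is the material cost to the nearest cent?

Interior volume: 277 − 130 → 147 cm³.
Infill deposited = 0.35 × 147 = 51.45 cm³.
Total printed volume = 130 + 51.45 = 181.45 cm³.
Mass = 181.45 × 1.05 = 190.5225 g.
At $91.5/kg: 190.5225/1000 × 91.5 = $17.43.

$17.43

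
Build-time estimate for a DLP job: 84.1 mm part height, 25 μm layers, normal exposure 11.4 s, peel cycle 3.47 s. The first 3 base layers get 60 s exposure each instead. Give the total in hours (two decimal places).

13.94 hours

Number of layers: 84.1 / 0.025 → 3364 (rounded up).
Burn-in layers: 3 × (60 + 3.47) → 190.41 s.
Regular layers = 3361 × (11.4 + 3.47) = 49978.07 s.
Sum: 190.41 + 49978.07 = 50168.48 s → 13.94 hours.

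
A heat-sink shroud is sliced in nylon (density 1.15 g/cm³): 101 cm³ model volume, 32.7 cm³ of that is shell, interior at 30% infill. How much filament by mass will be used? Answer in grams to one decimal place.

61.2 g

Interior volume = 101 − 32.7, so 68.3 cm³.
Infill volume = 0.30 × 68.3 = 20.49 cm³.
Total printed volume: 32.7 + 20.49 → 53.19 cm³.
Mass = 53.19 × 1.15, so 61.1685 g.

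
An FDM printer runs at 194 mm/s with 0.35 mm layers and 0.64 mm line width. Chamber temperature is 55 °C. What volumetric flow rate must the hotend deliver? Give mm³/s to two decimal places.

43.46

A = 0.35 × 0.64, so 0.224 mm².
Q = v·A = 194 × 0.224 = 43.46 mm³/s.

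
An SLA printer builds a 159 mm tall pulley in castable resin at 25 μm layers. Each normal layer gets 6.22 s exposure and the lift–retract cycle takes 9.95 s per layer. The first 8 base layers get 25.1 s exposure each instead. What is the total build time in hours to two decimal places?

Number of layers: 159 / 0.025 → 6360 (rounded up).
Base layers = 8 × (25.1 + 9.95), so 280.4 s.
Normal layers = 6352 × (6.22 + 9.95), so 102711.84 s.
Sum: 280.4 + 102711.84 = 102992.24 s → 28.61 hours.

28.61 hours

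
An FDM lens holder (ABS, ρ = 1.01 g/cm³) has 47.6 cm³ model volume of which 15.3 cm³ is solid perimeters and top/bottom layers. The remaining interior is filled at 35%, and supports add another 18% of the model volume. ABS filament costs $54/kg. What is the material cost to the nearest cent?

$1.92

Infill region = 47.6 − 15.3 = 32.3 cm³.
Deposited infill = 0.35 × 32.3 = 11.305 cm³.
Support: 0.18 × 47.6 → 8.568 cm³.
Total printed volume = 15.3 + 11.305 + 8.568, so 35.173 cm³.
Mass: 35.173 × 1.01 → 35.52473 g.
Cost = 35.52473 g / 1000 × $54/kg = $1.92.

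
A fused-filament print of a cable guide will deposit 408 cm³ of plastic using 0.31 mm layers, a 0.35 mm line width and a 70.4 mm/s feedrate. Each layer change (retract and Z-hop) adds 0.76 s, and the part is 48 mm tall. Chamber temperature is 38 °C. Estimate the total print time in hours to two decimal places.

14.87 hours

Line area = 0.31 × 0.35 = 0.1085 mm².
Path length: 408000 mm³ / 0.1085 mm² → 3760368.7 mm.
Time extruding = 3760368.7 / 70.4 = 53414.3 s.
Layers = ⌈48/0.31⌉ = 155.
Layer-change overhead: 155 × 0.76 → 117.8 s.
Altogether 53414.3 + 117.8 = 53532.1 s, i.e. 14.87 hours.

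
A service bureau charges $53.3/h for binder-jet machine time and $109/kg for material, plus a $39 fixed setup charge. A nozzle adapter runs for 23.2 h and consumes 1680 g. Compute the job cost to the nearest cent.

$1458.68

Machine-time cost = 53.3 × 23.2, so $1236.56.
Material charge = 109 × 1680/1000 = $183.12.
Total = 1236.56 + 183.12 + 39 = $1458.68.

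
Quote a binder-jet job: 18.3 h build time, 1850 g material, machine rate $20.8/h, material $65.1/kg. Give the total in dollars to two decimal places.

$501.08

Machine cost = 20.8 × 18.3, so $380.64.
Material charge: 65.1 × 1850/1000 → $120.435.
Total = 380.64 + 120.435 = 501.075 ≈ $501.08.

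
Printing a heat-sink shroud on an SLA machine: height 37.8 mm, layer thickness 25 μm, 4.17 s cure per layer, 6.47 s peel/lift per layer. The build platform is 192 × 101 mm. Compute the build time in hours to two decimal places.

Number of layers: 37.8 / 0.025 → 1512 (rounded up).
Each layer takes: 4.17 + 6.47 → 10.64 s.
Build time: 1512 × 10.64 s = 16087.68 s, i.e. 4.47 hours.

4.47 hours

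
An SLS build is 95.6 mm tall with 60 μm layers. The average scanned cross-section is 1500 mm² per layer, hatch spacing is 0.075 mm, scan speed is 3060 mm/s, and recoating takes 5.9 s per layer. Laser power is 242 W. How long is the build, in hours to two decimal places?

5.51 hours

Layer count = ceil(95.6 / 0.06) = 1594.
Per-layer scan distance = 1500 / 0.075 = 20000 mm.
Per-layer scan time: 20000 / 3060 → 6.5359 s.
Per-layer time = 6.5359 + 5.9, so 12.4359 s.
Total: 1594 × 12.4359 s = 19822.8246 s → 5.51 hours.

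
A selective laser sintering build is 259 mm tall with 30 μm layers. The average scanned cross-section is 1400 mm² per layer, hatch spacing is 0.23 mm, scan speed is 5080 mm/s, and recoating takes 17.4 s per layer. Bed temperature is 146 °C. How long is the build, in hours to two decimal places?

44.60 hours

Layers = ⌈259/0.03⌉ = 8634.
Scan path per layer: 1400 / 0.23 → 6087 mm.
Scan time per layer: 6087 / 5080 → 1.1982 s.
Per-layer time = 1.1982 + 17.4 = 18.5982 s.
Build time = 8634 × 18.5982 = 160576.8588 s = 44.60 hours.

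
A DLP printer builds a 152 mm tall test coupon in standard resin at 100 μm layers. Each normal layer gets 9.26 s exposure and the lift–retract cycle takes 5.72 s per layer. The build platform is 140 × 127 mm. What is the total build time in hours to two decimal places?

6.32 hours

Number of layers: 152 / 0.1 → 1520 (rounded up).
Per-layer time: 9.26 + 5.72 → 14.98 s.
Total = 1520 × 14.98 = 22769.6 s = 6.32 hours.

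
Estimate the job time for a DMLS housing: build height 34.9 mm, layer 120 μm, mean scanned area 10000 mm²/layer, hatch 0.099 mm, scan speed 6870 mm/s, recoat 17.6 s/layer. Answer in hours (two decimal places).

2.61 hours

Layers = ⌈34.9/0.12⌉ = 291.
Per-layer scan distance: 10000 / 0.099 → 101010.1 mm.
Scan time per layer = 101010.1 / 6870 = 14.7031 s.
Layer cycle: 14.7031 + 17.6 → 32.3031 s.
Total: 291 × 32.3031 s = 9400.2021 s → 2.61 hours.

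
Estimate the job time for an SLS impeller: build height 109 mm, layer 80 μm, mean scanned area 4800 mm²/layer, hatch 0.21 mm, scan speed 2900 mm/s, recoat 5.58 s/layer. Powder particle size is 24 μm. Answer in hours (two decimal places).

Layer count = ceil(109 / 0.08) = 1363.
Hatch length per layer: 4800 / 0.21 → 22857.1 mm.
Laser time per layer = 22857.1 / 2900 = 7.8818 s.
Layer cycle = 7.8818 + 5.58 = 13.4618 s.
1363 layers × 13.4618 s/layer = 18348.4334 s, i.e. 5.10 hours.

5.10 hours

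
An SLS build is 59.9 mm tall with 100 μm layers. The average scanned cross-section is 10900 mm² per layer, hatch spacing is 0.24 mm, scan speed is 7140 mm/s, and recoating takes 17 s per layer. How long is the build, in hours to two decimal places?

Layer count = ceil(59.9 / 0.1) = 599.
Per-layer scan distance = 10900 / 0.24 = 45416.7 mm.
Per-layer scan time: 45416.7 / 7140 → 6.3609 s.
Time per layer = 6.3609 + 17 = 23.3609 s.
599 layers × 23.3609 s/layer = 13993.1791 s, i.e. 3.89 hours.

3.89 hours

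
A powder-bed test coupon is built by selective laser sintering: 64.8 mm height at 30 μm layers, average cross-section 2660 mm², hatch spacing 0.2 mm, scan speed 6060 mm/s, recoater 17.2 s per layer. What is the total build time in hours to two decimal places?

Layers = ⌈64.8/0.03⌉ = 2160.
Scan path per layer = 2660 / 0.2 = 13300 mm.
Per-layer scan time: 13300 / 6060 → 2.1947 s.
Per-layer time = 2.1947 + 17.2, so 19.3947 s.
Total: 2160 × 19.3947 s = 41892.552 s → 11.64 hours.

11.64 hours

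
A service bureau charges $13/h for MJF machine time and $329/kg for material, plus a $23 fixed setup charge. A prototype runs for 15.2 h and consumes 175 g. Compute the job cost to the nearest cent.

Machine cost: 13 × 15.2 → $197.60.
Material charge = 329 × 175/1000 = $57.575.
Total = 197.60 + 57.575 + 23 = 278.175 ≈ $278.18.

$278.18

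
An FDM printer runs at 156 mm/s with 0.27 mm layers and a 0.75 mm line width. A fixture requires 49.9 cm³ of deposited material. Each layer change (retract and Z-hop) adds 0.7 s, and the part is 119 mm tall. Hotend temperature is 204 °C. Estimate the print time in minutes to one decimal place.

Extrusion cross-section = 0.27 × 0.75 = 0.2025 mm².
Path length: 49900 mm³ / 0.2025 mm² → 246419.8 mm.
Time extruding = 246419.8 / 156, so 1579.6 s.
Layers = ⌈119/0.27⌉ = 441.
Z-hop total = 441 × 0.7, so 308.7 s.
Altogether 1579.6 + 308.7 = 1888.3 s, i.e. 31.5 minutes.

31.5 minutes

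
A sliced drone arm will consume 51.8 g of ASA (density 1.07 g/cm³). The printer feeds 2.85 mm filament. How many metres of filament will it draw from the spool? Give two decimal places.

7.59 m

Volume = 51.8 g / 1.07 g·cm⁻³ = 48.4112 cm³ = 48411.2 mm³.
A = π r² = π × 1.425² = 6.3794 mm².
Length = 48411.2 / 6.3794 = 7588.68 mm = 7.59 m.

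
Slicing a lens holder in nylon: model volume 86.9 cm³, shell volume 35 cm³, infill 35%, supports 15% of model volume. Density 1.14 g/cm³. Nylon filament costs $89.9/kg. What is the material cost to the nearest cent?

$6.78

Interior volume: 86.9 − 35 → 51.9 cm³.
Infill deposited: 0.35 × 51.9 → 18.165 cm³.
Support = 0.15 × 86.9 = 13.035 cm³.
Total extruded = 35 + 18.165 + 13.035 = 66.2 cm³.
Mass: 66.2 × 1.14 → 75.468 g.
At $89.9/kg: 75.468/1000 × 89.9 = $6.78.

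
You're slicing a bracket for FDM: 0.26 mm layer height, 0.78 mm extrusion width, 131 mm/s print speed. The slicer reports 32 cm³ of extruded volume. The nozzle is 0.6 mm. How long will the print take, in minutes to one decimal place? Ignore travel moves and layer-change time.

Line area = 0.26 × 0.78, so 0.2028 mm².
Total extruded path = 32000/0.2028 = 157790.9 mm.
Time extruding = 157790.9 / 131 = 1204.5 s.
That's 1204.5 s → 20.1 minutes.

20.1 minutes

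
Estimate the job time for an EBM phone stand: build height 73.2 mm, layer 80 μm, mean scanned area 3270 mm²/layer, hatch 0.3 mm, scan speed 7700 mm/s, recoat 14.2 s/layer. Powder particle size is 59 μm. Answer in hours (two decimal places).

3.97 hours

Layer count = ceil(73.2 / 0.08) = 915.
Hatch length per layer = 3270 / 0.3, so 10900 mm.
Beam time per layer: 10900 / 7700 → 1.4156 s.
Layer cycle = 1.4156 + 14.2 = 15.6156 s.
915 layers × 15.6156 s/layer = 14288.274 s, i.e. 3.97 hours.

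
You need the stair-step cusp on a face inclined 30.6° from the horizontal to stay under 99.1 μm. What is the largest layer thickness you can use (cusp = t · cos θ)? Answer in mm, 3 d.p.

Layer height = cusp / cos(30.6°) = 0.0991 / 0.8607 = 0.115 mm.

0.115 mm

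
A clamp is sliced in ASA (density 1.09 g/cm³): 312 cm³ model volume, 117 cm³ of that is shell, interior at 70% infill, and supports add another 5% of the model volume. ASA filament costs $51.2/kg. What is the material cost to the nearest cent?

Volume inside the shell: 312 − 117 → 195 cm³.
Deposited infill = 0.70 × 195 = 136.5 cm³.
Support = 0.05 × 312 = 15.6 cm³.
Deposited volume: 117 + 136.5 + 15.6 → 269.1 cm³.
Mass = 269.1 × 1.09 = 293.319 g.
Cost = 293.319 g / 1000 × $51.2/kg = $15.02.

$15.02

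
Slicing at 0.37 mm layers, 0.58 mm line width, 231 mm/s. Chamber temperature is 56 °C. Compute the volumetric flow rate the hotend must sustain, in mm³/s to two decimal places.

49.57

A = 0.37 × 0.58 = 0.2146 mm².
Volumetric flow = 231 × 0.2146 = 49.57 mm³/s.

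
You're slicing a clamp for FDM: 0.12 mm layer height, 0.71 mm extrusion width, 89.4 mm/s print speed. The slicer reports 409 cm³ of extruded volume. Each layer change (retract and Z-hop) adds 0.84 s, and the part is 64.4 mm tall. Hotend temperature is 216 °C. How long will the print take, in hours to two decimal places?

15.04 hours

Extrusion cross-section = 0.12 × 0.71 = 0.0852 mm².
Total extruded path = 409000/0.0852 = 4800469.5 mm.
Print-move time = 4800469.5 / 89.4, so 53696.5 s.
Layer count = ceil(64.4 / 0.12) = 537.
Non-print overhead: 537 × 0.84 → 451.08 s.
Total = 53696.5 + 451.08 = 54147.58 s = 15.04 hours.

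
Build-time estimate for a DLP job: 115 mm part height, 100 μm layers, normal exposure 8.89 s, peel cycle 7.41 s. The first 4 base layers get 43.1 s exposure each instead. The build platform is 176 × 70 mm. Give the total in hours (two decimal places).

5.24 hours

Layer count = ceil(115 / 0.1) = 1150.
Burn-in layers: 4 × (43.1 + 7.41) → 202.04 s.
Remaining layers: 1146 × (8.89 + 7.41) → 18679.8 s.
Sum: 202.04 + 18679.8 = 18881.84 s → 5.24 hours.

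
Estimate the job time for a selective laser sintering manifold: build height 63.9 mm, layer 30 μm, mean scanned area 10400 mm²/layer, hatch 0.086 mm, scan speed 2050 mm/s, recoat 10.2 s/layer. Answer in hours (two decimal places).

Layer count = ceil(63.9 / 0.03) = 2130.
Hatch length per layer = 10400 / 0.086, so 120930.2 mm.
Per-layer scan time = 120930.2 / 2050 = 58.9903 s.
Time per layer = 58.9903 + 10.2 = 69.1903 s.
Total: 2130 × 69.1903 s = 147375.339 s → 40.94 hours.

40.94 hours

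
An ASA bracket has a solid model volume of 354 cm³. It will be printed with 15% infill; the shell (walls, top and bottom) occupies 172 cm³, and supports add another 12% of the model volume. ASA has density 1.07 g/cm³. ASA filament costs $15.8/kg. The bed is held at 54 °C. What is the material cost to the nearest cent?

Infill region = 354 − 172 = 182 cm³.
Infill deposited = 0.15 × 182, so 27.3 cm³.
Support = 0.12 × 354, so 42.48 cm³.
Total printed volume: 172 + 27.3 + 42.48 → 241.78 cm³.
Mass = 241.78 × 1.07, so 258.7046 g.
At $15.8/kg: 258.7046/1000 × 15.8 = $4.09.

$4.09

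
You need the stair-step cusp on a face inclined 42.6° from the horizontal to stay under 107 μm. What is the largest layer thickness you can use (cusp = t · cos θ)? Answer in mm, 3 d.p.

0.145 mm

cos(42.6°) = 0.7361; t_max = 0.107/0.7361 = 0.145 mm.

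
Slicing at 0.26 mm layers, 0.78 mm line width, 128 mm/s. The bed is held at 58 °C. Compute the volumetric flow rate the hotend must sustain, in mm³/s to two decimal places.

25.96

Bead cross-section = 0.26 × 0.78, so 0.2028 mm².
Volumetric flow = 128 × 0.2028 = 25.96 mm³/s.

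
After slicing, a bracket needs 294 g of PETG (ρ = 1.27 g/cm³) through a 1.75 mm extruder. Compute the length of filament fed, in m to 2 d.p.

Extruded volume: 294/1.27 = 231.4961 cm³ (231496.1 mm³).
Filament cross-section = π × (1.75/2)² = 2.4053 mm².
Length = 231496.1 / 2.4053 = 96244.17 mm = 96.24 m.

96.24 m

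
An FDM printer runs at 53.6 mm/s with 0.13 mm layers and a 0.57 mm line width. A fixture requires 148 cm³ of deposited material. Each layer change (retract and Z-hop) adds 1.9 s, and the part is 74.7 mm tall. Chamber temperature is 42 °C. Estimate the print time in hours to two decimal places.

Line area = 0.13 × 0.57, so 0.0741 mm².
Total extruded path = 148000/0.0741 = 1997300.9 mm.
Extrusion time = 1997300.9 / 53.6, so 37263.1 s.
Number of layers: 74.7 / 0.13 → 575 (rounded up).
Non-print overhead = 575 × 1.9 = 1092.5 s.
Altogether 37263.1 + 1092.5 = 38355.6 s, i.e. 10.65 hours.

10.65 hours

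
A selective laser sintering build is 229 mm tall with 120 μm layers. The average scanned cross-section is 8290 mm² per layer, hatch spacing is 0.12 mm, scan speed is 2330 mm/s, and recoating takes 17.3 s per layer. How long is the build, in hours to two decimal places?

24.90 hours

Layers = ⌈229/0.12⌉ = 1909.
Per-layer scan distance = 8290 / 0.12 = 69083.3 mm.
Scan time per layer = 69083.3 / 2330 = 29.6495 s.
Layer cycle = 29.6495 + 17.3 = 46.9495 s.
Build time = 1909 × 46.9495 = 89626.5955 s = 24.90 hours.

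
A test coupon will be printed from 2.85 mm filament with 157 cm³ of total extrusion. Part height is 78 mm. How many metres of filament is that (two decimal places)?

24.61 m

A = π r² = π × 1.425² = 6.3794 mm².
L = 157000 mm³ / 6.3794 mm² = 24610.46 mm, i.e. 24.61 m.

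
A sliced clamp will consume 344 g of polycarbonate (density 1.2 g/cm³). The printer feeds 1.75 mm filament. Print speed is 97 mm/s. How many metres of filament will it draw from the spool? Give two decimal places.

Volume = 344 g / 1.2 g·cm⁻³ = 286.6667 cm³ = 286666.7 mm³.
Cross-section of 1.75 mm filament: π·(1.75/2)² = 2.4053 mm².
L = V/A = 286666.7/2.4053 = 119181.27 mm → 119.18 m.

119.18 m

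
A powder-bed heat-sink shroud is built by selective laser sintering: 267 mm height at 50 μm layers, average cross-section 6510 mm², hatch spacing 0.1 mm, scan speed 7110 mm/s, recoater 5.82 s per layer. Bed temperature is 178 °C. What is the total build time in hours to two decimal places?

Layers = ⌈267/0.05⌉ = 5340.
Hatch length per layer = 6510 / 0.1 = 65100 mm.
Laser time per layer: 65100 / 7110 → 9.1561 s.
Per-layer time = 9.1561 + 5.82, so 14.9761 s.
5340 layers × 14.9761 s/layer = 79972.374 s, i.e. 22.21 hours.

22.21 hours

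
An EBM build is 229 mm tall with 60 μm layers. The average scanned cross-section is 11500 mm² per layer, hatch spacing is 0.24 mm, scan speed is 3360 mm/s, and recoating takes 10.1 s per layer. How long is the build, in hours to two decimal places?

Layer count = ceil(229 / 0.06) = 3817.
Hatch length per layer = 11500 / 0.24 = 47916.7 mm.
Scan time per layer = 47916.7 / 3360, so 14.2609 s.
Per-layer time = 14.2609 + 10.1 = 24.3609 s.
Total: 3817 × 24.3609 s = 92985.5553 s → 25.83 hours.

25.83 hours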